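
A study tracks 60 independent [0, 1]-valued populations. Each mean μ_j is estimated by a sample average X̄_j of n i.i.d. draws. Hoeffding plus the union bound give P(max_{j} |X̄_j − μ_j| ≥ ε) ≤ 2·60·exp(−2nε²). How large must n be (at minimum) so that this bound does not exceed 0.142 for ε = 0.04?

Need 2·60·exp(−2nε²) ≤ 0.142, i.e. exp(−2nε²) ≤ 0.142/120.
So 2nε² ≥ ln(120/0.142) = 6.739420.
Hence n ≥ 6.739420/(2·0.04²) = 2106.069.
The smallest integer n is 2107.

2107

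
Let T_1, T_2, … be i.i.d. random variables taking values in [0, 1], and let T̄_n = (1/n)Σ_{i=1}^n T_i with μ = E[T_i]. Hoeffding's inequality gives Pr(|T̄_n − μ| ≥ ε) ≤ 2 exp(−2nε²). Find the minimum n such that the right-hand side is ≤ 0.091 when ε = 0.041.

Require 2·exp(−2nε²) ≤ 0.091, i.e. 2nε² ≥ ln(2/0.091) = 3.090043.
So n ≥ 3.090043 / (2·0.041²) = 919.109.
The smallest integer n is 920.

920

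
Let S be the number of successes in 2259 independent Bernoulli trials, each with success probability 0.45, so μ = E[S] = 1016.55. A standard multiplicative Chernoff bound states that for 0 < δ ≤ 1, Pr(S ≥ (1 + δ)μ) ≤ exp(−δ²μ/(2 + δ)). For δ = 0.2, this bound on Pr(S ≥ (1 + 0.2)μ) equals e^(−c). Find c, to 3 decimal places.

c = δ²μ/(2 + δ) = 0.2²·1016.55/(2 + 0.2) = 18.4827.

18.483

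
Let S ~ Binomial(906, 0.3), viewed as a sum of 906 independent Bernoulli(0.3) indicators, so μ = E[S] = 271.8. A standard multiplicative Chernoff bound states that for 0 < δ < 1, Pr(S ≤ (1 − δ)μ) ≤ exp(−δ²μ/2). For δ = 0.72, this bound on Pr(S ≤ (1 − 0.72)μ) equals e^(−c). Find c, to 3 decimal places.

c = δ²μ/2 = 0.72²·271.8/2 = 70.4506.

70.451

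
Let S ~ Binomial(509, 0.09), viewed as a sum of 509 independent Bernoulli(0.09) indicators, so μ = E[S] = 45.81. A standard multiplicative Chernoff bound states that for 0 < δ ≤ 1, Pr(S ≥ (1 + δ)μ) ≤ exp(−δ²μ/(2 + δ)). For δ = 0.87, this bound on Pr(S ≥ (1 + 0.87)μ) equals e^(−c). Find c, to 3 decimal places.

12.081

c = δ²μ/(2 + δ) = 0.87²·45.81/(2 + 0.87) = 12.0814.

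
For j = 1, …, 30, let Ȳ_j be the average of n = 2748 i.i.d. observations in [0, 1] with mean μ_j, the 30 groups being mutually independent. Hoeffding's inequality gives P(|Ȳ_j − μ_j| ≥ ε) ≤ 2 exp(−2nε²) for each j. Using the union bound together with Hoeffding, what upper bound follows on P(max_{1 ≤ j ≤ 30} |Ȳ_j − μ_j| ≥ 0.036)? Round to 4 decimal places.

0.0484

Per-experiment Hoeffding bound: 2·exp(−2·2748·0.036²) = 2·exp(−7.12282) = 0.001613.
Union bound over 30 events: 30·0.001613 = 0.04839.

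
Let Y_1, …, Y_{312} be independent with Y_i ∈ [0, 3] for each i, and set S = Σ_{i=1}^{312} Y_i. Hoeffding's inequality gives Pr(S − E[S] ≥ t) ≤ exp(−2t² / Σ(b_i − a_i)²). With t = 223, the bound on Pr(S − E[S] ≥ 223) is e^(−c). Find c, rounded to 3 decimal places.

Σ(b_i − a_i)² = 312·(3)² = 2808.
c = 2t²/2808 = 2·223²/2808 = 35.4195.

35.420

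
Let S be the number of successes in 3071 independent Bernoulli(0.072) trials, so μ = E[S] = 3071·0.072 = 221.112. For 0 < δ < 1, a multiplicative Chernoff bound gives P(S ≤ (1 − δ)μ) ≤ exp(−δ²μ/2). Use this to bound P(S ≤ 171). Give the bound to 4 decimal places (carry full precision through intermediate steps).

0.0034

Write 171 = (1 − δ)μ, so δ = 1 − 171/221.112 = 0.2266363…
Then the exponent is δ²μ/2 = (μ − 171)²/(2μ) = 5.678599.
Bound = exp(−5.678599) = 0.00342.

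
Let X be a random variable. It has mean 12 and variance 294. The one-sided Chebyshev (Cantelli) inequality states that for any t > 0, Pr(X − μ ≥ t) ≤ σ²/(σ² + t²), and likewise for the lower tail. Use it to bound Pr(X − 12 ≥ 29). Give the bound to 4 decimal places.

0.2590

Here σ² = 294 and t = 29, so σ² + t² = 1135.
Cantelli's bound: 294/1135 = 0.2590.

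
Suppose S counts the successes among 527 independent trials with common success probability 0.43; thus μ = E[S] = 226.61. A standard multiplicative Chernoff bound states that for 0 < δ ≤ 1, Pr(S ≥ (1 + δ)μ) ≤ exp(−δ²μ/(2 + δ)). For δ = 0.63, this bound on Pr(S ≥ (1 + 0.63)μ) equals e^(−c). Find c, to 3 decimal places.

34.198

c = δ²μ/(2 + δ) = 0.63²·226.61/(2 + 0.63) = 34.1983.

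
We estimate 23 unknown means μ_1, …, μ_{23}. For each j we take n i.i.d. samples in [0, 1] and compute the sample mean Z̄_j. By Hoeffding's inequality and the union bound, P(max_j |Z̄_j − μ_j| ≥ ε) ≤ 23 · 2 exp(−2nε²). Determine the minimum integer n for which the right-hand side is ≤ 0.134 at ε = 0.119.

207

Need 2·23·exp(−2nε²) ≤ 0.134, i.e. exp(−2nε²) ≤ 0.134/46.
So 2nε² ≥ ln(46/0.134) = 5.838557.
Hence n ≥ 5.838557/(2·0.119²) = 206.149.
The smallest integer n is 207.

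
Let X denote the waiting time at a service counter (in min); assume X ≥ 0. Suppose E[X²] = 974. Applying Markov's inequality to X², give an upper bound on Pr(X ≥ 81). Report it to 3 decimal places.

0.148

Since X ≥ 0, the event {X ≥ 81} is the same as {X² ≥ 6561}.
Markov's inequality applied to X² gives Pr(X² ≥ 6561) ≤ E[X²]/6561 = 974/6561 = 0.1485.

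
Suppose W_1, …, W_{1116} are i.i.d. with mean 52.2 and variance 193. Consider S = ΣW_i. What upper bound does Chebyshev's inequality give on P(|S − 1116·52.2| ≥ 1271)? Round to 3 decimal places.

Var(S) = n·Var(W_i) = 1116·193 = 215388.
Chebyshev: P(|S − 1116·52.2| ≥ 1271) ≤ Var(S)/1271² = 215388/1615441 = 0.1333.

0.133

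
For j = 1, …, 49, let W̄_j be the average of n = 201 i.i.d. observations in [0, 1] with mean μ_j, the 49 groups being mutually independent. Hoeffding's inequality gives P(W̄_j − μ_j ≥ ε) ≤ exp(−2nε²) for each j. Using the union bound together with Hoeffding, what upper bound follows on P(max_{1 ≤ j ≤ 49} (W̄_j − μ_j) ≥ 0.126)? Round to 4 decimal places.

Per-experiment Hoeffding bound: exp(−2·201·0.126²) = exp(−6.38215) = 0.0016915.
Union bound over 49 events: 49·0.0016915 = 0.08288.

0.0829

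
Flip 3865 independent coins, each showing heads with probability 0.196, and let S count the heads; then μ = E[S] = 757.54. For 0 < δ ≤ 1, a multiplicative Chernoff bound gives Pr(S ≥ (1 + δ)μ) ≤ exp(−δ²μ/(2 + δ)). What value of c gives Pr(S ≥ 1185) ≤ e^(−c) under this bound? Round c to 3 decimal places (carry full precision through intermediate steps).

94.063

Write 1185 = (1 + δ)μ, so δ = 1185/757.54 − 1 = 0.5642738…
Then the exponent is δ²μ/(2 + δ) = (1185 − μ)² / (μ·(2 + δ)) = 94.063469.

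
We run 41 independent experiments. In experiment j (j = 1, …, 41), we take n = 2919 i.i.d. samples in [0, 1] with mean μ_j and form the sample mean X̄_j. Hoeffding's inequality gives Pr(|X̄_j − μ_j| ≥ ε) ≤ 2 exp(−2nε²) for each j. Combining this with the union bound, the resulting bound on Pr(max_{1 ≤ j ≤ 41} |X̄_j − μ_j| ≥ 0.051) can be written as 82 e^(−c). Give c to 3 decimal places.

Union bound over the 41 events: Pr(max_{1 ≤ j ≤ 41} |X̄_j − μ_j| ≥ 0.051) ≤ 41·2·exp(−2nε²) = 82 exp(−2·2919·0.051²).
So c = 2·2919·0.051² = 15.1846.

15.185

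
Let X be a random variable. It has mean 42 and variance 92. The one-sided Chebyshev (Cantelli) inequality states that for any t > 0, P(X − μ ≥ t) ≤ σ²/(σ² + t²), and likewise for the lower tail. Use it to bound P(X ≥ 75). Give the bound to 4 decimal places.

0.0779

Here σ² = 92 and t = 33, so σ² + t² = 1181.
Cantelli's bound: 92/1181 = 0.0779.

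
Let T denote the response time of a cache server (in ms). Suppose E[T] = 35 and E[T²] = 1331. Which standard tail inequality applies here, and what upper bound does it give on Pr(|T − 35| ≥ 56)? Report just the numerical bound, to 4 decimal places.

The first two moments determine the variance, so Chebyshev's inequality is the sharpest standard bound available.
Var(T) = E[T²] − (E[T])² = 1331 − 1225 = 106.
Chebyshev's inequality: Pr(|T − μ| ≥ t) ≤ Var(T)/t² = 106/3136 = 0.0338.

0.0338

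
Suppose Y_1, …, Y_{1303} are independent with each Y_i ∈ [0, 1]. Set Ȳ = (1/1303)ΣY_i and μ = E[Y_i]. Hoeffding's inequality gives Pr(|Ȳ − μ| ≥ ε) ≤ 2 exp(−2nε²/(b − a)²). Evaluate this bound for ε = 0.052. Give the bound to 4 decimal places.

Exponent: 2nε²/(b − a)² = 2·1303·0.052² / 1² = 7.04662.
Bound = 2·exp(−7.04662) = 0.00174.

0.0017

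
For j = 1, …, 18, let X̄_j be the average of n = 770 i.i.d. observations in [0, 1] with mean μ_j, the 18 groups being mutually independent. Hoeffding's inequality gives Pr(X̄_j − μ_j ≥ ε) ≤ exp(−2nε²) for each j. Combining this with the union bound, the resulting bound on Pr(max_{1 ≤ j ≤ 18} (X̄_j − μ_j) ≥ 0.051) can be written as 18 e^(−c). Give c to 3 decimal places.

Union bound over the 18 events: Pr(max_{1 ≤ j ≤ 18} (X̄_j − μ_j) ≥ 0.051) ≤ 18·exp(−2nε²) = 18 exp(−2·770·0.051²).
So c = 2·770·0.051² = 4.0055.

4.006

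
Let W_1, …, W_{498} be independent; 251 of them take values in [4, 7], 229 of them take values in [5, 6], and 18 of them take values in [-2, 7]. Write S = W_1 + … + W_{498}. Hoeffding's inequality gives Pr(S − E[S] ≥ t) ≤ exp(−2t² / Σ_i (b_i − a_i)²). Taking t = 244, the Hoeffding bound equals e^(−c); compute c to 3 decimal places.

Σ(b_i − a_i)² = 251·3² + 229·1² + 18·9² = 3946.
c = 2t² / 3946 = 2·244² / 3946 = 30.1754.

30.175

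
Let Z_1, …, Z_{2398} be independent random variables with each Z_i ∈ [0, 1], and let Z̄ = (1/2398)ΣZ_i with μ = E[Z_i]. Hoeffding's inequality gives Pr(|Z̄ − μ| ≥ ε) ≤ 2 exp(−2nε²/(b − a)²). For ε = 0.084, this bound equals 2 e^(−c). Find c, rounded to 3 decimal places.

c = 2nε²/(b − a)² = 2·2398·0.084² / 1² = 33.8406.

33.841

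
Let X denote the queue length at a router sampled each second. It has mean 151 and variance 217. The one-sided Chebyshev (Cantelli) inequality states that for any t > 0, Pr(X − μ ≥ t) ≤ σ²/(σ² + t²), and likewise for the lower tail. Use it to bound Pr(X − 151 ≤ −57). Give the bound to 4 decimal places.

Here σ² = 217 and t = 57, so σ² + t² = 3466.
Cantelli's bound: 217/3466 = 0.0626.

0.0626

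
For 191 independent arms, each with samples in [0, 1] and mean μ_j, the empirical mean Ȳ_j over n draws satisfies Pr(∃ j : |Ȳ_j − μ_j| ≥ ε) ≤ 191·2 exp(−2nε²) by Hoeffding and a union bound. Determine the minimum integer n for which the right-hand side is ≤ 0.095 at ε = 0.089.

Need 2·191·exp(−2nε²) ≤ 0.095, i.e. exp(−2nε²) ≤ 0.095/382.
So 2nε² ≥ ln(382/0.095) = 8.299299.
Hence n ≥ 8.299299/(2·0.089²) = 523.879.
The smallest integer n is 524.

524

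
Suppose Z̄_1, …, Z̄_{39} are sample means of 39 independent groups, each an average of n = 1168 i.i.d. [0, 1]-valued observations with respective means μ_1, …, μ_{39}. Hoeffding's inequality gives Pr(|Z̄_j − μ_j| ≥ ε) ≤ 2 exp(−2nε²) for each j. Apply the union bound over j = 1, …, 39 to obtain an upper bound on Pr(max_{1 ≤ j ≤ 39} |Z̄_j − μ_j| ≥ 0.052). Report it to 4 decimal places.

0.1409

Per-experiment Hoeffding bound: 2·exp(−2·1168·0.052²) = 2·exp(−6.31654) = 0.0036123.
Union bound over 39 events: 39·0.0036123 = 0.14088.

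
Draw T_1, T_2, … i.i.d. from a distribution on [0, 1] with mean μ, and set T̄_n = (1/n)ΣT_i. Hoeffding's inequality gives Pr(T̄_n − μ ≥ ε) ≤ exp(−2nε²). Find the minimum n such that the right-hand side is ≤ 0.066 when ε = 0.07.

Require exp(−2nε²) ≤ 0.066, i.e. 2nε² ≥ ln(1/0.066) = 2.718101.
So n ≥ 2.718101 / (2·0.07²) = 277.357.
The smallest integer n is 278.

278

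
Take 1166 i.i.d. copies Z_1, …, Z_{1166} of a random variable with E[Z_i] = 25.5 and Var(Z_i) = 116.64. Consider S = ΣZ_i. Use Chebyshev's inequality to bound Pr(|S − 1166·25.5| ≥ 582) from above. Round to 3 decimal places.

Var(S) = n·Var(Z_i) = 1166·116.64 = 136002.24.
Chebyshev: Pr(|S − 1166·25.5| ≥ 582) ≤ Var(S)/582² = 136002.24/338724 = 0.4015.

0.402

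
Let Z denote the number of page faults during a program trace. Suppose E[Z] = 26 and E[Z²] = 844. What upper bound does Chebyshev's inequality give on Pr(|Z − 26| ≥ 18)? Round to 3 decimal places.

Var(Z) = E[Z²] − (E[Z])² = 844 − 676 = 168.
Chebyshev's inequality: Pr(|Z − μ| ≥ t) ≤ Var(Z)/t² = 168/324 = 0.5185.

0.519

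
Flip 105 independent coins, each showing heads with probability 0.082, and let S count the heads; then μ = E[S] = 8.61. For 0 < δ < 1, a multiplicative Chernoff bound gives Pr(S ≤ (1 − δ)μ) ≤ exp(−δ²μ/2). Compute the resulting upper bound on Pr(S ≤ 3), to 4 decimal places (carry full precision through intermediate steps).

0.1608

Write 3 = (1 − δ)μ, so δ = 1 − 3/8.61 = 0.6515679…
Then the exponent is δ²μ/2 = (μ − 3)²/(2μ) = 1.827648.
Bound = exp(−1.827648) = 0.16079.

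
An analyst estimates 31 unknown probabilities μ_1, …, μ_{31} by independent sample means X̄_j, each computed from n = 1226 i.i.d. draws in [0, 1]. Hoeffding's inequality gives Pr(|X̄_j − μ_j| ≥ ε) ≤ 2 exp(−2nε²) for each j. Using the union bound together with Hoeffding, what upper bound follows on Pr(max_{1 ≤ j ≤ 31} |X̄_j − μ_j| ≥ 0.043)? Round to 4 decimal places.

0.6659

Per-experiment Hoeffding bound: 2·exp(−2·1226·0.043²) = 2·exp(−4.53375) = 0.021481.
Union bound over 31 events: 31·0.021481 = 0.66590.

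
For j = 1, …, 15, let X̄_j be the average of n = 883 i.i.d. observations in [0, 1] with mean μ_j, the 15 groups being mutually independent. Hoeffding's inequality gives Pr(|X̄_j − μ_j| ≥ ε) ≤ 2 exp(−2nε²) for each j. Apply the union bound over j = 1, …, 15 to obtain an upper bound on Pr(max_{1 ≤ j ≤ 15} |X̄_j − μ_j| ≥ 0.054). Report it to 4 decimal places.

Per-experiment Hoeffding bound: 2·exp(−2·883·0.054²) = 2·exp(−5.14966) = 0.011603.
Union bound over 15 events: 15·0.011603 = 0.17404.

0.1740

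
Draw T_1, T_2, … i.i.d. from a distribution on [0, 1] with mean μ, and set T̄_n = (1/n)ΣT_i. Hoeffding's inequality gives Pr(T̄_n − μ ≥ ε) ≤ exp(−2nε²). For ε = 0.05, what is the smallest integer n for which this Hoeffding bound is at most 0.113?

Require exp(−2nε²) ≤ 0.113, i.e. 2nε² ≥ ln(1/0.113) = 2.180367.
So n ≥ 2.180367 / (2·0.05²) = 436.073.
The smallest integer n is 437.

437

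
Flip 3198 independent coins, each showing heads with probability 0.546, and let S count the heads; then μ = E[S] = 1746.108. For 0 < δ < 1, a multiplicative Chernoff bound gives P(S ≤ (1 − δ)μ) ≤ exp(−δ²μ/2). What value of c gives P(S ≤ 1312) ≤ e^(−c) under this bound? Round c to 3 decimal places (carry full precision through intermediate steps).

53.963

Write 1312 = (1 − δ)μ, so δ = 1 − 1312/1746.108 = 0.2486146…
Then the exponent is δ²μ/2 = (μ − 1312)²/(2μ) = 53.962801.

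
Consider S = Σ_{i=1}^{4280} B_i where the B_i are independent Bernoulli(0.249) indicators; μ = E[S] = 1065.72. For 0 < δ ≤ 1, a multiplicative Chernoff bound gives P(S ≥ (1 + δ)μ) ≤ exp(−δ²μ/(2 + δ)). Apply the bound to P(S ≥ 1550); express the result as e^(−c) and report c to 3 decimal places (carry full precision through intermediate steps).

Write 1550 = (1 + δ)μ, so δ = 1550/1065.72 − 1 = 0.4544158…
Then the exponent is δ²μ/(2 + δ) = (1550 − μ)² / (μ·(2 + δ)) = 89.660636.

89.661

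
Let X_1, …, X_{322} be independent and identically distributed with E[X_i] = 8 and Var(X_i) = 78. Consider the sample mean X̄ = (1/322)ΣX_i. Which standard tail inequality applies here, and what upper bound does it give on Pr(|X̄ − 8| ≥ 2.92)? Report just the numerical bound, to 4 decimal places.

0.0284

With mean and variance of each term known, Chebyshev's inequality bounds the deviation of the sum (or sample mean).
Var(X̄) = Var(X_i)/n = 78/322 = 0.24224.
Chebyshev: Pr(|X̄ − 8| ≥ 2.92) ≤ Var(X̄)/(2.92)² = 78/(322·2.92²) = 0.0284.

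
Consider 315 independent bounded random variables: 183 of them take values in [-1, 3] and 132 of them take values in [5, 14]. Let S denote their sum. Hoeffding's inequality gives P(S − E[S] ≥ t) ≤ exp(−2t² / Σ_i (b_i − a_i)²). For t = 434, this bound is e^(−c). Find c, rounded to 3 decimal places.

27.659

Σ(b_i − a_i)² = 183·4² + 132·9² = 13620.
c = 2t² / 13620 = 2·434² / 13620 = 27.6587.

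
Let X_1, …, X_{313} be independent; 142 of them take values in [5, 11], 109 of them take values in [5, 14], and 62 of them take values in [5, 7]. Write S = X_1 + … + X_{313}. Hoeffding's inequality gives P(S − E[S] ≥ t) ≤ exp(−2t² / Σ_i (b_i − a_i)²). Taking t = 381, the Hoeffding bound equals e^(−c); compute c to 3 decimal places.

20.461

Σ(b_i − a_i)² = 142·6² + 109·9² + 62·2² = 14189.
c = 2t² / 14189 = 2·381² / 14189 = 20.4611.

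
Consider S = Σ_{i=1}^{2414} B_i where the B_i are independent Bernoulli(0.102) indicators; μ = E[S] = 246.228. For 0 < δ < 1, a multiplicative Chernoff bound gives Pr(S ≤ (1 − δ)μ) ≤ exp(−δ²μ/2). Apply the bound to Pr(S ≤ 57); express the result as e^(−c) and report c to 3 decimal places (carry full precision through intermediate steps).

72.712

Write 57 = (1 − δ)μ, so δ = 1 − 57/246.228 = 0.7685072…
Then the exponent is δ²μ/2 = (μ − 57)²/(2μ) = 72.711544.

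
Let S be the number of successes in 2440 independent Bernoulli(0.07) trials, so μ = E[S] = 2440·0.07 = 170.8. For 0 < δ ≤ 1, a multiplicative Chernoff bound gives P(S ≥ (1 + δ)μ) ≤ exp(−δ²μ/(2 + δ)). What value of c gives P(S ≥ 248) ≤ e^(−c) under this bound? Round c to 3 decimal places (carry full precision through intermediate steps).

14.231

Write 248 = (1 + δ)μ, so δ = 248/170.8 − 1 = 0.4519906…
Then the exponent is δ²μ/(2 + δ) = (248 − μ)² / (μ·(2 + δ)) = 14.230755.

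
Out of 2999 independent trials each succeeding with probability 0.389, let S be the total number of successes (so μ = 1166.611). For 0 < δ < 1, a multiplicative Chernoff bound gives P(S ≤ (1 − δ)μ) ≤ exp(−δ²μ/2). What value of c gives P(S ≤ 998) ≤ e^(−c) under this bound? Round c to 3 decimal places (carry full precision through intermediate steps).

12.185

Write 998 = (1 − δ)μ, so δ = 1 − 998/1166.611 = 0.1445306…
Then the exponent is δ²μ/2 = (μ − 998)²/(2μ) = 12.184725.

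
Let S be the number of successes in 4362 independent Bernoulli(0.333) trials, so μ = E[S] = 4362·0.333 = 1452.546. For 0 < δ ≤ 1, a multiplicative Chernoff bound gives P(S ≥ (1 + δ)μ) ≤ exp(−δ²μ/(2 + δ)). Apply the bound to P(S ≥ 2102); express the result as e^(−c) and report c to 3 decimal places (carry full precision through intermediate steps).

118.662

Write 2102 = (1 + δ)μ, so δ = 2102/1452.546 − 1 = 0.4471142…
Then the exponent is δ²μ/(2 + δ) = (2102 − μ)² / (μ·(2 + δ)) = 118.662270.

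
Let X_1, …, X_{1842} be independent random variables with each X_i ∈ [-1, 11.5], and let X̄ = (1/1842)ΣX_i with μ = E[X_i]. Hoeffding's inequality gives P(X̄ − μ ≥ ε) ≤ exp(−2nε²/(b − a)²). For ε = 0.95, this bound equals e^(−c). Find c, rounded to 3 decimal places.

c = 2nε²/(b − a)² = 2·1842·0.95² / 12.5² = 21.2788.

21.279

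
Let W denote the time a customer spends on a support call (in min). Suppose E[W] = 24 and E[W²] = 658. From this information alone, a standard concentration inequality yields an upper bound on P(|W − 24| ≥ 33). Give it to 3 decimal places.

0.075

The first two moments determine the variance, so Chebyshev's inequality is the sharpest standard bound available.
Var(W) = E[W²] − (E[W])² = 658 − 576 = 82.
Chebyshev's inequality: P(|W − μ| ≥ t) ≤ Var(W)/t² = 82/1089 = 0.0753.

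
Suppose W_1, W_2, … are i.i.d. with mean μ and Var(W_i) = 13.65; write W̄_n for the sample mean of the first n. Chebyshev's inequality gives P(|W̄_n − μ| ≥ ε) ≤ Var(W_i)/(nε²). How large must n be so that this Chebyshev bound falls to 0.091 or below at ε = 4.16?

9

Require 13.65/(n·4.16²) ≤ 0.091, i.e. n ≥ 13.65/(0.091·4.16²) = 8.668.
The smallest integer n is 9.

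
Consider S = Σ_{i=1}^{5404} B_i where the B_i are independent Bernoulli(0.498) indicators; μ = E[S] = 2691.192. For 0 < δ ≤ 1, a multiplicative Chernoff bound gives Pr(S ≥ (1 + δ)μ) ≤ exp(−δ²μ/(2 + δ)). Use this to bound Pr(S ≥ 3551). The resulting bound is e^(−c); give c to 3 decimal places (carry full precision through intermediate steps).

Write 3551 = (1 + δ)μ, so δ = 3551/2691.192 − 1 = 0.3194897…
Then the exponent is δ²μ/(2 + δ) = (3551 − μ)² / (μ·(2 + δ)) = 118.431121.

118.431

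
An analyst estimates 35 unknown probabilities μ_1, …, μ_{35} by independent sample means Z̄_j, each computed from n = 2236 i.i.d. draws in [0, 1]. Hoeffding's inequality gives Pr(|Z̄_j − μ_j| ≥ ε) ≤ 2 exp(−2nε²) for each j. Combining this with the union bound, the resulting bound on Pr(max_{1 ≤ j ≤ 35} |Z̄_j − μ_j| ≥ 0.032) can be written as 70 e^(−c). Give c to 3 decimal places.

4.579

Union bound over the 35 events: Pr(max_{1 ≤ j ≤ 35} |Z̄_j − μ_j| ≥ 0.032) ≤ 35·2·exp(−2nε²) = 70 exp(−2·2236·0.032²).
So c = 2·2236·0.032² = 4.5793.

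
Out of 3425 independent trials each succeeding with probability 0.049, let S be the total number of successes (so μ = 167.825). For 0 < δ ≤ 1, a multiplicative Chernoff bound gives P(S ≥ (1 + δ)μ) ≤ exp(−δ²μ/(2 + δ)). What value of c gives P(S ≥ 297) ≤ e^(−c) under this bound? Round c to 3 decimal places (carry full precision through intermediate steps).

Write 297 = (1 + δ)μ, so δ = 297/167.825 − 1 = 0.7697006…
Then the exponent is δ²μ/(2 + δ) = (297 − μ)² / (μ·(2 + δ)) = 35.897769.

35.898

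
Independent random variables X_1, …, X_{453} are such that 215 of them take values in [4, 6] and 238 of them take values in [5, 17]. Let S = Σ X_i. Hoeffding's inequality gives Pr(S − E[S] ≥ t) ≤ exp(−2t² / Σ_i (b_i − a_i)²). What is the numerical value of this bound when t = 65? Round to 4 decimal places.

Σ(b_i − a_i)² = 215·2² + 238·12² = 35132.
Exponent = 2·65² / 35132 = 0.24052.
Bound = exp(−0.24052) = 0.78622.

0.7862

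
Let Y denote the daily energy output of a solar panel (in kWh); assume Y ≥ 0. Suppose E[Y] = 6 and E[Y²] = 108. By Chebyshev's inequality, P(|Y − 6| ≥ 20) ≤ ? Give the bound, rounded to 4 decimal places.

Var(Y) = E[Y²] − (E[Y])² = 108 − 36 = 72.
Chebyshev's inequality: P(|Y − μ| ≥ t) ≤ Var(Y)/t² = 72/400 = 0.1800.

0.1800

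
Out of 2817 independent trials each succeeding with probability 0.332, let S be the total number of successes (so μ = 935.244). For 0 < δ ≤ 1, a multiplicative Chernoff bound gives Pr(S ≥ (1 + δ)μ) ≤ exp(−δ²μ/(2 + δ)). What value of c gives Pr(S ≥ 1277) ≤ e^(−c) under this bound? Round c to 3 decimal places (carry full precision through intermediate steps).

52.796

Write 1277 = (1 + δ)μ, so δ = 1277/935.244 − 1 = 0.3654191…
Then the exponent is δ²μ/(2 + δ) = (1277 − μ)² / (μ·(2 + δ)) = 52.795787.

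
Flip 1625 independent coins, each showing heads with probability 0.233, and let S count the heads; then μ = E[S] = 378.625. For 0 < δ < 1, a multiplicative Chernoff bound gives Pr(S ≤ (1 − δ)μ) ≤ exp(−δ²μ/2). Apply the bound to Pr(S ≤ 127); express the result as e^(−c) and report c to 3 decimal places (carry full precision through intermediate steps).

83.612

Write 127 = (1 − δ)μ, so δ = 1 − 127/378.625 = 0.6645758…
Then the exponent is δ²μ/2 = (μ − 127)²/(2μ) = 83.611939.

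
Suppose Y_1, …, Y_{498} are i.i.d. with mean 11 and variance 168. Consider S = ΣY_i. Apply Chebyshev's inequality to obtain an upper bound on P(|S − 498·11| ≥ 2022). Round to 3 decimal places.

0.020

Var(S) = n·Var(Y_i) = 498·168 = 83664.
Chebyshev: P(|S − 498·11| ≥ 2022) ≤ Var(S)/2022² = 83664/4088484 = 0.0205.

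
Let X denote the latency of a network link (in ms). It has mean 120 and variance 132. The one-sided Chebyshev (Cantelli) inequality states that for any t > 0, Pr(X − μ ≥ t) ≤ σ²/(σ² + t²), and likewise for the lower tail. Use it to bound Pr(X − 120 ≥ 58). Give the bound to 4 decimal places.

0.0378

Here σ² = 132 and t = 58, so σ² + t² = 3496.
Cantelli's bound: 132/3496 = 0.0378.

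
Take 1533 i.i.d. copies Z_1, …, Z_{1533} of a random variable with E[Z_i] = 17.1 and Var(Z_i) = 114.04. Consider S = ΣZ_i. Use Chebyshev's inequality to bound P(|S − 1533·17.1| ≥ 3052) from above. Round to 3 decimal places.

0.019

Var(S) = n·Var(Z_i) = 1533·114.04 = 174823.32.
Chebyshev: P(|S − 1533·17.1| ≥ 3052) ≤ Var(S)/3052² = 174823.32/9314704 = 0.0188.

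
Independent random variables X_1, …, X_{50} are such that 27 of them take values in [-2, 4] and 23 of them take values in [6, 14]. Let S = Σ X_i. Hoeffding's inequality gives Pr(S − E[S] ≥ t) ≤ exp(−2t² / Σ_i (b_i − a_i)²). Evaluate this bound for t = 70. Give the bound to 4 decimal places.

Σ(b_i − a_i)² = 27·6² + 23·8² = 2444.
Exponent = 2·70² / 2444 = 4.00982.
Bound = exp(−4.00982) = 0.01814.

0.0181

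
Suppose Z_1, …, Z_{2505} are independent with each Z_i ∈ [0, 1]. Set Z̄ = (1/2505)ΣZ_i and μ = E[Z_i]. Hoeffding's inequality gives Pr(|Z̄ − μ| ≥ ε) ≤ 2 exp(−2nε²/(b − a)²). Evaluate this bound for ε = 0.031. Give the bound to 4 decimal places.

Exponent: 2nε²/(b − a)² = 2·2505·0.031² / 1² = 4.81461.
Bound = 2·exp(−4.81461) = 0.01622.

0.0162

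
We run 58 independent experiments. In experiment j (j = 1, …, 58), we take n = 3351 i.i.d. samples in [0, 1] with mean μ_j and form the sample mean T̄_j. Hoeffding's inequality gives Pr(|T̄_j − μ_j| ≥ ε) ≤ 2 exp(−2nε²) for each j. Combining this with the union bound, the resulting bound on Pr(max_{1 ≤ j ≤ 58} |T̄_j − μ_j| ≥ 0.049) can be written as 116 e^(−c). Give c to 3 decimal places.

16.092

Union bound over the 58 events: Pr(max_{1 ≤ j ≤ 58} |T̄_j − μ_j| ≥ 0.049) ≤ 58·2·exp(−2nε²) = 116 exp(−2·3351·0.049²).
So c = 2·3351·0.049² = 16.0915.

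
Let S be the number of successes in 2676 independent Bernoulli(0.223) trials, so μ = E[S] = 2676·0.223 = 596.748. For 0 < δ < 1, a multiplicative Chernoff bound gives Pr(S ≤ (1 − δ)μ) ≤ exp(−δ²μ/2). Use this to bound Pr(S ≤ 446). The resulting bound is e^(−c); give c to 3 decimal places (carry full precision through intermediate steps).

Write 446 = (1 − δ)μ, so δ = 1 − 446/596.748 = 0.2526158…
Then the exponent is δ²μ/2 = (μ − 446)²/(2μ) = 19.040667.

19.041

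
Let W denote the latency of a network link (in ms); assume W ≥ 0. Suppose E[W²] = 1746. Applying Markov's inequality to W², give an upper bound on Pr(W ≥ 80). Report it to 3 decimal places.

0.273

Since W ≥ 0, the event {W ≥ 80} is the same as {W² ≥ 6400}.
Markov's inequality applied to W² gives Pr(W² ≥ 6400) ≤ E[W²]/6400 = 1746/6400 = 0.2728.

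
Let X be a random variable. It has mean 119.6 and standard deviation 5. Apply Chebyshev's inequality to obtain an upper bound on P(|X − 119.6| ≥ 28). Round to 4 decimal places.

0.0319

Chebyshev: P(|X − μ| ≥ t) ≤ Var(X)/t².
Var(X) = σ² = 5² = 25.
Bound = 25 / 784 = 0.0319.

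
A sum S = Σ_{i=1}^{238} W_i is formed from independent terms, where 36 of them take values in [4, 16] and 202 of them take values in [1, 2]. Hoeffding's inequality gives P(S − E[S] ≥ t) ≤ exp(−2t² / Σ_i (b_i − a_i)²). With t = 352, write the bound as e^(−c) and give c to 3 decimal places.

Σ(b_i − a_i)² = 36·12² + 202·1² = 5386.
c = 2t² / 5386 = 2·352² / 5386 = 46.0097.

46.010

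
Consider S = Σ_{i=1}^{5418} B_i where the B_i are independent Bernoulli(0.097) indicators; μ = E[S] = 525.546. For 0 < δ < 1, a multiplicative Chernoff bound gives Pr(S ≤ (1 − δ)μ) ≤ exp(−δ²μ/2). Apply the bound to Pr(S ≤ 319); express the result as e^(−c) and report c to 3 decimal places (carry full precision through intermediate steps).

40.588

Write 319 = (1 − δ)μ, so δ = 1 − 319/525.546 = 0.3930122…
Then the exponent is δ²μ/2 = (μ − 319)²/(2μ) = 40.587551.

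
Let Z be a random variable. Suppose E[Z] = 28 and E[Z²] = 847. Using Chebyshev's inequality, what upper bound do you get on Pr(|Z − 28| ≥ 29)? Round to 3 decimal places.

0.075

Var(Z) = E[Z²] − (E[Z])² = 847 − 784 = 63.
Chebyshev's inequality: Pr(|Z − μ| ≥ t) ≤ Var(Z)/t² = 63/841 = 0.0749.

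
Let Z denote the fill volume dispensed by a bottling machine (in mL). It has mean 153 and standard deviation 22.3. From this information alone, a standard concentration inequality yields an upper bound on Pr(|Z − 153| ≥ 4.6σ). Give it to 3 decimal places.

Mean and variance are known, so Chebyshev's inequality applies.
Chebyshev: Pr(|Z − μ| ≥ t) ≤ Var(Z)/t².
Var(Z) = σ² = 22.3² = 497.29.
t = 4.6·22.3 = 102.58.
Bound = 497.29 / 10522.6564 = 0.0473.

0.047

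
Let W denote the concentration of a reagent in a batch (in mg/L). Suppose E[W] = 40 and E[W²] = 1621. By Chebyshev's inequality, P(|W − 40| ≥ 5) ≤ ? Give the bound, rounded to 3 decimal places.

Var(W) = E[W²] − (E[W])² = 1621 − 1600 = 21.
Chebyshev's inequality: P(|W − μ| ≥ t) ≤ Var(W)/t² = 21/25 = 0.8400.

0.840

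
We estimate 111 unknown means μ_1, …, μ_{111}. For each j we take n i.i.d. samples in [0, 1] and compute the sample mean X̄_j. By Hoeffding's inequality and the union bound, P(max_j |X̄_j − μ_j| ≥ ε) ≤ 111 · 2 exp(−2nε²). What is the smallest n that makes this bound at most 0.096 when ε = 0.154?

164

Need 2·111·exp(−2nε²) ≤ 0.096, i.e. exp(−2nε²) ≤ 0.096/222.
So 2nε² ≥ ln(222/0.096) = 7.746084.
Hence n ≥ 7.746084/(2·0.154²) = 163.309.
The smallest integer n is 164.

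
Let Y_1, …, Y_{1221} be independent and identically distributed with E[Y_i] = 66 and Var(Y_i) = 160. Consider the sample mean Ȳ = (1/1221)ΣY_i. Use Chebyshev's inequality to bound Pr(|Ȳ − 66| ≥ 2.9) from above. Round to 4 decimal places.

0.0156

Var(Ȳ) = Var(Y_i)/n = 160/1221 = 0.13104.
Chebyshev: Pr(|Ȳ − 66| ≥ 2.9) ≤ Var(Ȳ)/(2.9)² = 160/(1221·2.9²) = 0.0156.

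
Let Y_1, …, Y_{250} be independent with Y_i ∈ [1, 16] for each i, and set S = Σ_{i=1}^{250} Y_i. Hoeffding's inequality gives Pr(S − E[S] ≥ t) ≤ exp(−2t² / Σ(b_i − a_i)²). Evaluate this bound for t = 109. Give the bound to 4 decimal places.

Σ(b_i − a_i)² = 250·(15)² = 56250.
Exponent = 2·109²/56250 = 0.4224.
Bound = exp(−0.4224) = 0.65545.

0.6554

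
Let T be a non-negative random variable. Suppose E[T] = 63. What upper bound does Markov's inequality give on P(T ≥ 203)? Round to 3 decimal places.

Markov's inequality: for a non-negative random variable, P(T ≥ a) ≤ E[T]/a.
Here E[T] = 63 and a = 203, so the bound is 63/203 = 0.3103.

0.310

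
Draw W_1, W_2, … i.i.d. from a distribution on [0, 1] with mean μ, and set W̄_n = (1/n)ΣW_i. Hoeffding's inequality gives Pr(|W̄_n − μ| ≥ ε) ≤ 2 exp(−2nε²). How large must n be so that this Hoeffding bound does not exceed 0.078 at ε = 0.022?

3352

Require 2·exp(−2nε²) ≤ 0.078, i.e. 2nε² ≥ ln(2/0.078) = 3.244194.
So n ≥ 3.244194 / (2·0.022²) = 3351.440.
The smallest integer n is 3352.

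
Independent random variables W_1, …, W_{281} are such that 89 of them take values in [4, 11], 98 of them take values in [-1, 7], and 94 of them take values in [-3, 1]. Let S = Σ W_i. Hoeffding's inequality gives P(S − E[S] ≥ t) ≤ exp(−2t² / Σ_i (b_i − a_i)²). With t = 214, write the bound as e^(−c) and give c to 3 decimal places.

Σ(b_i − a_i)² = 89·7² + 98·8² + 94·4² = 12137.
c = 2t² / 12137 = 2·214² / 12137 = 7.5465.

7.547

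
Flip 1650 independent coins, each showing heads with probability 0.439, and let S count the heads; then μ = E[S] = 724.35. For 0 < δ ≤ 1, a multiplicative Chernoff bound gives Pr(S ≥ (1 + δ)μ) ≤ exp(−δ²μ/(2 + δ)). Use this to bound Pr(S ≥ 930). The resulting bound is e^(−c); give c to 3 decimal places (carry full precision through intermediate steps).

Write 930 = (1 + δ)μ, so δ = 930/724.35 − 1 = 0.2839097…
Then the exponent is δ²μ/(2 + δ) = (930 − μ)² / (μ·(2 + δ)) = 25.564072.

25.564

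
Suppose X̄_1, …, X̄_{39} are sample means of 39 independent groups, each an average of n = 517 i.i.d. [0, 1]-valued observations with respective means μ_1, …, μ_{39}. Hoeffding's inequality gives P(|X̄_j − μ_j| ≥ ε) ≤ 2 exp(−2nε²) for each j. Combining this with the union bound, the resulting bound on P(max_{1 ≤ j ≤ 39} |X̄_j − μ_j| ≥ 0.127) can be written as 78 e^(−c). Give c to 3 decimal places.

16.677

Union bound over the 39 events: P(max_{1 ≤ j ≤ 39} |X̄_j − μ_j| ≥ 0.127) ≤ 39·2·exp(−2nε²) = 78 exp(−2·517·0.127²).
So c = 2·517·0.127² = 16.6774.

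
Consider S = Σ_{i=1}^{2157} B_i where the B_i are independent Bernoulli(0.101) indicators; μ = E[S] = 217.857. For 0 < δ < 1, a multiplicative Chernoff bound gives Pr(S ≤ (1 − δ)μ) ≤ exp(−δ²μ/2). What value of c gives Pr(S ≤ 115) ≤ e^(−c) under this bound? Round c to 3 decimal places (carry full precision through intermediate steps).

24.281

Write 115 = (1 − δ)μ, so δ = 1 − 115/217.857 = 0.4721308…
Then the exponent is δ²μ/2 = (μ − 115)²/(2μ) = 24.280979.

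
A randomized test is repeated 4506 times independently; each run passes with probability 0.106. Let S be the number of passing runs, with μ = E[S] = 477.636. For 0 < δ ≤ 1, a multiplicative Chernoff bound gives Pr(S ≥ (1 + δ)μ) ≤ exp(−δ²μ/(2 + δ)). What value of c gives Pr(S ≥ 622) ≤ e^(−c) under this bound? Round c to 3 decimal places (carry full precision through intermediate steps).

Write 622 = (1 + δ)μ, so δ = 622/477.636 − 1 = 0.3022469…
Then the exponent is δ²μ/(2 + δ) = (622 − μ)² / (μ·(2 + δ)) = 18.952603.

18.953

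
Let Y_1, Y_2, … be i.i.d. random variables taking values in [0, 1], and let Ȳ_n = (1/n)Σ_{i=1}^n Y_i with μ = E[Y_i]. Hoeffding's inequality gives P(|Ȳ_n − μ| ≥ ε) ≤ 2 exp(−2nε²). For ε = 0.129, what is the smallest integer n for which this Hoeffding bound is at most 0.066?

Require 2·exp(−2nε²) ≤ 0.066, i.e. 2nε² ≥ ln(2/0.066) = 3.411248.
So n ≥ 3.411248 / (2·0.129²) = 102.495.
The smallest integer n is 103.

103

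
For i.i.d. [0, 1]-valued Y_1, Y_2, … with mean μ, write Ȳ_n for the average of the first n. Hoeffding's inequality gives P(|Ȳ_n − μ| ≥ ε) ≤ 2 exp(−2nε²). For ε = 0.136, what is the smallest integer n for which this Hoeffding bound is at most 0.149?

71

Require 2·exp(−2nε²) ≤ 0.149, i.e. 2nε² ≥ ln(2/0.149) = 2.596956.
So n ≥ 2.596956 / (2·0.136²) = 70.203.
The smallest integer n is 71.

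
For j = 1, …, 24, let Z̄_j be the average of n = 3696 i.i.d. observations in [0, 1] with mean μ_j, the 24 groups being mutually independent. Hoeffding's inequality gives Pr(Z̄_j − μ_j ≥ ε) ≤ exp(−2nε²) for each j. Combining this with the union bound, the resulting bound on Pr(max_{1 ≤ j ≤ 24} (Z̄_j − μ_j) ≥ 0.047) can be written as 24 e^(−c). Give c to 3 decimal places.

Union bound over the 24 events: Pr(max_{1 ≤ j ≤ 24} (Z̄_j − μ_j) ≥ 0.047) ≤ 24·exp(−2nε²) = 24 exp(−2·3696·0.047²).
So c = 2·3696·0.047² = 16.3289.

16.329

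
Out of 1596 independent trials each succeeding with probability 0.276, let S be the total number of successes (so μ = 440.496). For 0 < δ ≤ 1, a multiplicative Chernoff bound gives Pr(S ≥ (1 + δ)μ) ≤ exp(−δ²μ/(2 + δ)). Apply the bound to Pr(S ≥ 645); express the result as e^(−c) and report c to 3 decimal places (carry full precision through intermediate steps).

38.528

Write 645 = (1 + δ)μ, so δ = 645/440.496 − 1 = 0.4642585…
Then the exponent is δ²μ/(2 + δ) = (645 − μ)² / (μ·(2 + δ)) = 38.527904.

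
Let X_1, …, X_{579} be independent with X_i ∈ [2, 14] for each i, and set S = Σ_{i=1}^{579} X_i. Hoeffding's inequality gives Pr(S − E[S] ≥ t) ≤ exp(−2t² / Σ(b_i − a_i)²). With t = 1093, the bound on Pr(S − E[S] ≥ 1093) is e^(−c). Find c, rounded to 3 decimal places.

28.657

Σ(b_i − a_i)² = 579·(12)² = 83376.
c = 2t²/83376 = 2·1093²/83376 = 28.6569.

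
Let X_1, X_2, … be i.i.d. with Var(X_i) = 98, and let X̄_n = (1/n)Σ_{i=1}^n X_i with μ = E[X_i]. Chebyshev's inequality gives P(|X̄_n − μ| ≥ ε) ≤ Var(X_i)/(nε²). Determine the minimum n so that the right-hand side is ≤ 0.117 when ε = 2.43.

Require 98/(n·2.43²) ≤ 0.117, i.e. n ≥ 98/(0.117·2.43²) = 141.849.
The smallest integer n is 142.

142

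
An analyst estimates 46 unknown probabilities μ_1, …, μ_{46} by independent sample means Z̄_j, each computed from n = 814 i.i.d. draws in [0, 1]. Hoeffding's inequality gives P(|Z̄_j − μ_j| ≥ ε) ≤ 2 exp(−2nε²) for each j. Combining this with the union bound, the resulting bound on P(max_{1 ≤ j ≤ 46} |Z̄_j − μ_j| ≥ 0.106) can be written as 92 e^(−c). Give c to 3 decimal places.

18.292

Union bound over the 46 events: P(max_{1 ≤ j ≤ 46} |Z̄_j − μ_j| ≥ 0.106) ≤ 46·2·exp(−2nε²) = 92 exp(−2·814·0.106²).
So c = 2·814·0.106² = 18.2922.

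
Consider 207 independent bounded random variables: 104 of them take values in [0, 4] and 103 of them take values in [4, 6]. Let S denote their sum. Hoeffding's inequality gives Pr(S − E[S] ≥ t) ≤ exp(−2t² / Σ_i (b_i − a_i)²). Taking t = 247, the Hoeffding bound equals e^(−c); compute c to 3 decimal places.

Σ(b_i − a_i)² = 104·4² + 103·2² = 2076.
c = 2t² / 2076 = 2·247² / 2076 = 58.7755.

58.776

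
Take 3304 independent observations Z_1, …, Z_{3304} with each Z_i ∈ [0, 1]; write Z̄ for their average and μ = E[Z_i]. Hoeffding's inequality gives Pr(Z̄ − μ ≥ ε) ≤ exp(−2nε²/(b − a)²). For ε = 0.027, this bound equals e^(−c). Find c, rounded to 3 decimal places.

4.817

c = 2nε²/(b − a)² = 2·3304·0.027² / 1² = 4.8172.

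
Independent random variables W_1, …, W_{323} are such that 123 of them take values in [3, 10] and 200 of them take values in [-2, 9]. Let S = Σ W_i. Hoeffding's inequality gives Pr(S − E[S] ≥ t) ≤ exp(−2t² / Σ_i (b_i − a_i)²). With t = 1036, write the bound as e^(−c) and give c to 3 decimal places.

71.016

Σ(b_i − a_i)² = 123·7² + 200·11² = 30227.
c = 2t² / 30227 = 2·1036² / 30227 = 71.0157.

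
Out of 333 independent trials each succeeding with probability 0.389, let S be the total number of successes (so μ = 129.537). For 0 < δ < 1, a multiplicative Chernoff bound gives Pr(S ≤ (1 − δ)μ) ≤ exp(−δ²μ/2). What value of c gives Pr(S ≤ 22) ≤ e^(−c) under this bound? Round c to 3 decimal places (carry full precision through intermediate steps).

44.637

Write 22 = (1 − δ)μ, so δ = 1 − 22/129.537 = 0.8301644…
Then the exponent is δ²μ/2 = (μ − 22)²/(2μ) = 44.636692.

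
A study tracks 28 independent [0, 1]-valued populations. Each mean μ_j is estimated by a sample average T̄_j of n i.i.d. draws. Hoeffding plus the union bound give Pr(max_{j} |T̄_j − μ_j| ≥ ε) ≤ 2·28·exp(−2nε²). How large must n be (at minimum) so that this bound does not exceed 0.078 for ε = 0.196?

86

Need 2·28·exp(−2nε²) ≤ 0.078, i.e. exp(−2nε²) ≤ 0.078/56.
So 2nε² ≥ ln(56/0.078) = 6.576398.
Hence n ≥ 6.576398/(2·0.196²) = 85.595.
The smallest integer n is 86.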